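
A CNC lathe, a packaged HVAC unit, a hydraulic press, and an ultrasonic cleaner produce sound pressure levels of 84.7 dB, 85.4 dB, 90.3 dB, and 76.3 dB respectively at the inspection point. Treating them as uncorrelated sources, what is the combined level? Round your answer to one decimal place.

Incoherent sources combine by intensity addition: L_total = 10·log₁₀(Σ 10^(L_i/10)).
Σ 10^(L/10) = 10^(84.7/10) + 10^(85.4/10) + 10^(90.3/10) + 10^(76.3/10) = 1.756e+09.
L_total = 10·log₁₀(1.756e+09) = 92.45 dB.

92.4 dB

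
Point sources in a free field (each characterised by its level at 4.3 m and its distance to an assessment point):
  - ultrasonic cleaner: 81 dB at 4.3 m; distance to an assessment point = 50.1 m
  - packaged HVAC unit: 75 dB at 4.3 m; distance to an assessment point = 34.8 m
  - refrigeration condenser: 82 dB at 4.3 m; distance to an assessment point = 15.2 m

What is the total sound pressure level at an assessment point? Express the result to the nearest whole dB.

71 dB

Propagate each source to the receiver with L = L_ref − 20·log₁₀(r/r_ref), then add intensities.
ultrasonic cleaner: 81 − 20·log₁₀(50.1/4.3) = 81 − 21.33 = 59.67 dB.
packaged HVAC unit: 75 − 20·log₁₀(34.8/4.3) = 75 − 18.16 = 56.84 dB.
refrigeration condenser: 82 − 20·log₁₀(15.2/4.3) = 82 − 10.97 = 71.03 dB.
Σ 10^(L/10) = 1.409e+07 → L_total = 10·log₁₀(1.409e+07) = 71.49 dB.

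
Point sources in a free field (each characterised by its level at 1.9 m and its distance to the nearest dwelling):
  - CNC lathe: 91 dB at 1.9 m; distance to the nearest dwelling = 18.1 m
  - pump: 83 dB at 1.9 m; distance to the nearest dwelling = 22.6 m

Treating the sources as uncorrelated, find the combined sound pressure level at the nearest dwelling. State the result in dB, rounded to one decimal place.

Propagate each source to the receiver with L = L_ref − 20·log₁₀(r/r_ref), then add intensities.
CNC lathe: 91 − 20·log₁₀(18.1/1.9) = 91 − 19.58 = 71.42 dB.
pump: 83 − 20·log₁₀(22.6/1.9) = 83 − 21.51 = 61.49 dB.
Σ 10^(L/10) = 1.528e+07 → L_total = 10·log₁₀(1.528e+07) = 71.84 dB.

71.8 dB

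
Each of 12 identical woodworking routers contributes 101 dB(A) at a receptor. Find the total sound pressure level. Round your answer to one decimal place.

With 12 equal, uncorrelated contributions the intensity is 12× that of one unit, giving a rise of 10·log₁₀ 12.
L_total = 101 + 10·log₁₀(12) = 101 + 10.792 = 111.79 dB(A).

111.8 dB(A)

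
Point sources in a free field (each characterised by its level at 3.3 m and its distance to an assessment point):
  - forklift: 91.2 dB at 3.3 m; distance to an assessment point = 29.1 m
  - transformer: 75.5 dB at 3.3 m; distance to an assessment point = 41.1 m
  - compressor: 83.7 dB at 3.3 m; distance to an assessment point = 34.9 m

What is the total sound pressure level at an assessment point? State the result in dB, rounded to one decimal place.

72.9 dB

Propagate each source to the receiver with L = L_ref − 20·log₁₀(r/r_ref), then add intensities.
forklift: 91.2 − 20·log₁₀(29.1/3.3) = 91.2 − 18.91 = 72.29 dB.
transformer: 75.5 − 20·log₁₀(41.1/3.3) = 75.5 − 21.91 = 53.59 dB.
compressor: 83.7 − 20·log₁₀(34.9/3.3) = 83.7 − 20.49 = 63.21 dB.
Σ 10^(L/10) = 1.928e+07 → L_total = 10·log₁₀(1.928e+07) = 72.85 dB.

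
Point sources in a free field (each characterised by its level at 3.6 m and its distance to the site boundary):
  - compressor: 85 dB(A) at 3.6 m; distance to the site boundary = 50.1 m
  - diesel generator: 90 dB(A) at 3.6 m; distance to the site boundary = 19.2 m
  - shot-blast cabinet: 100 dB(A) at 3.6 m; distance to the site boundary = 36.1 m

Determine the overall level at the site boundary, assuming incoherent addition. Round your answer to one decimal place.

81.3 dB(A)

First find each source's level at the receiver (point-source: −20·log₁₀(r/r_ref)), then combine on an intensity basis.
compressor: 85 − 20·log₁₀(50.1/3.6) = 85 − 22.87 = 62.13 dB(A).
diesel generator: 90 − 20·log₁₀(19.2/3.6) = 90 − 14.54 = 75.46 dB(A).
shot-blast cabinet: 100 − 20·log₁₀(36.1/3.6) = 100 − 20.02 = 79.98 dB(A).
Σ 10^(L/10) = 1.362e+08 → L_total = 10·log₁₀(1.362e+08) = 81.34 dB(A).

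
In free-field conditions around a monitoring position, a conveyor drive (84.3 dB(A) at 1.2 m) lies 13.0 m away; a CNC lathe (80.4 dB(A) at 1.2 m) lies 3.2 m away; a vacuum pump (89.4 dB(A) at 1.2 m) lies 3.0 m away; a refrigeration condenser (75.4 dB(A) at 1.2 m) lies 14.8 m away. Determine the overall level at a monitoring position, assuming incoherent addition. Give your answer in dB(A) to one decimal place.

82.0 dB(A)

Apply inverse-square spreading to bring every level to the receiver, then sum 10^(L/10).
conveyor drive: 84.3 − 20·log₁₀(13.0/1.2) = 84.3 − 20.70 = 63.60 dB(A).
CNC lathe: 80.4 − 20·log₁₀(3.2/1.2) = 80.4 − 8.52 = 71.88 dB(A).
vacuum pump: 89.4 − 20·log₁₀(3.0/1.2) = 89.4 − 7.96 = 81.44 dB(A).
refrigeration condenser: 75.4 − 20·log₁₀(14.8/1.2) = 75.4 − 21.82 = 53.58 dB(A).
Σ 10^(L/10) = 1.573e+08 → L_total = 10·log₁₀(1.573e+08) = 81.97 dB(A).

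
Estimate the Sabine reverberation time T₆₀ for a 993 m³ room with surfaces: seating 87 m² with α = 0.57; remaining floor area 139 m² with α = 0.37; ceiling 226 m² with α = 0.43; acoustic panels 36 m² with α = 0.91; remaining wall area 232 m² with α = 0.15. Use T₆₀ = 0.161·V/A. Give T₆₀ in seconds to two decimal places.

0.60 s

Total absorption A = 87·0.57 + 139·0.37 + 226·0.43 + 36·0.91 + 232·0.15 = 265.76 m² sabins.
T₆₀ = 0.161·V/A = 0.161·993/265.76 = 0.602 s.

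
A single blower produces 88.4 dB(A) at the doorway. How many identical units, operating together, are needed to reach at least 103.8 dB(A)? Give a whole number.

N identical sources give L₁ + 10·log₁₀ N, so require 10·log₁₀ N ≥ 103.8 − 88.4 = 15.4 dB.
N ≥ 10^(15.4/10) = 34.674, so N = 35.

35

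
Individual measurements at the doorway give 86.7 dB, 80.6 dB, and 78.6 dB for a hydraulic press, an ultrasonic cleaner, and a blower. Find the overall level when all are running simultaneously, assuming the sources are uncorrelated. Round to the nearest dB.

Incoherent sources combine by intensity addition: L_total = 10·log₁₀(Σ 10^(L_i/10)).
Σ 10^(L/10) = 10^(86.7/10) + 10^(80.6/10) + 10^(78.6/10) = 6.550e+08.
L_total = 10·log₁₀(6.550e+08) = 88.16 dB.

88 dB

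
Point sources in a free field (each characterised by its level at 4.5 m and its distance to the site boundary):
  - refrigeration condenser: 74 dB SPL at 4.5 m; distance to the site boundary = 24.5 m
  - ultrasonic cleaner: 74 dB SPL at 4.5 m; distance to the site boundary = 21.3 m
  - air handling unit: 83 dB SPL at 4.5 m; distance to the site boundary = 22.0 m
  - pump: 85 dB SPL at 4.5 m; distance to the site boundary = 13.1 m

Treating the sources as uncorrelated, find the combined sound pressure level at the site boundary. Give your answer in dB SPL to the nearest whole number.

77 dB SPL

Apply inverse-square spreading to bring every level to the receiver, then sum 10^(L/10).
refrigeration condenser: 74 − 20·log₁₀(24.5/4.5) = 74 − 14.72 = 59.28 dB SPL.
ultrasonic cleaner: 74 − 20·log₁₀(21.3/4.5) = 74 − 13.50 = 60.50 dB SPL.
air handling unit: 83 − 20·log₁₀(22.0/4.5) = 83 − 13.78 = 69.22 dB SPL.
pump: 85 − 20·log₁₀(13.1/4.5) = 85 − 9.28 = 75.72 dB SPL.
Σ 10^(L/10) = 4.763e+07 → L_total = 10·log₁₀(4.763e+07) = 76.78 dB SPL.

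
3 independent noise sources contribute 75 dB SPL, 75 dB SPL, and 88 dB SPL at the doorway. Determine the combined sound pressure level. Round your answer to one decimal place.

For uncorrelated sources the intensities add, so convert each level to linear form, sum, and take 10·log₁₀ of the total.
Σ 10^(L/10) = 10^(75/10) + 10^(75/10) + 10^(88/10) = 6.942e+08.
L_total = 10·log₁₀(6.942e+08) = 88.41 dB SPL.

88.4 dB SPL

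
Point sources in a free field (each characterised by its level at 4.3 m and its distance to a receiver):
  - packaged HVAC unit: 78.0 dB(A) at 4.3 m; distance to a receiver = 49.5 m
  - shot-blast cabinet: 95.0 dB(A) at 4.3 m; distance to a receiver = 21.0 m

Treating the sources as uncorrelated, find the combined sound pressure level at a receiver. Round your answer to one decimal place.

81.2 dB(A)

Propagate each source to the receiver with L = L_ref − 20·log₁₀(r/r_ref), then add intensities.
packaged HVAC unit: 78.0 − 20·log₁₀(49.5/4.3) = 78.0 − 21.22 = 56.78 dB(A).
shot-blast cabinet: 95.0 − 20·log₁₀(21.0/4.3) = 95.0 − 13.78 = 81.22 dB(A).
Σ 10^(L/10) = 1.331e+08 → L_total = 10·log₁₀(1.331e+08) = 81.24 dB(A).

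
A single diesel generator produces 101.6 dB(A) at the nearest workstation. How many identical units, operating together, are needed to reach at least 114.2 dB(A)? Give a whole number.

Need L₁ + 10·log₁₀ N ≥ 114.2, i.e. log₁₀ N ≥ 1.26.
N ≥ 10^(12.6/10) = 18.197, so N = 19.

19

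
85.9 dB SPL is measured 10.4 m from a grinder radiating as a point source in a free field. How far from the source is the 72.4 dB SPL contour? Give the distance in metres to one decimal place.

49.2 m

Point-source spreading drops the level by 20·log₁₀(r₂/r₁); inverting, r₂/r₁ = 10^(ΔL/20).
r₂ = 10.4·10^((85.9−72.4)/20) = 10.4·10^(13.5/20) = 49.21 m.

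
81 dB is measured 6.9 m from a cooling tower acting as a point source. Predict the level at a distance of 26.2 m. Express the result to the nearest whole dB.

Point-source attenuation: ΔL = 20·log₁₀(r₂/r₁) = 20·log₁₀(26.2/6.9) = 11.589 dB.
L₂ = 81 − 20·log₁₀(26.2/6.9) = 81 − 11.589 = 69.41 dB.

69 dB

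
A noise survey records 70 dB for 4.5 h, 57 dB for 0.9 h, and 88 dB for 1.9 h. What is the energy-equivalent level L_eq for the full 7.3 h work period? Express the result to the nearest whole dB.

L_eq = 10·log₁₀[(1/T)·Σ tᵢ·10^(Lᵢ/10)] with T = 7.3 h.
Σ tᵢ·10^(Lᵢ/10) = 4.5·10^(70/10) + 0.9·10^(57/10) + 1.9·10^(88/10) = 1.244e+09.
L_eq = 10·log₁₀(1.244e+09/7.3) = 82.32 dB.

82 dB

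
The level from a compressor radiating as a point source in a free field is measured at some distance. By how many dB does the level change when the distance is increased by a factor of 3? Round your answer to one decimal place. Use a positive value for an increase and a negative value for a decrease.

A point source loses 6 dB per doubling of distance; generally ΔL = −20·log₁₀(r₂/r₁).
ΔL = −20·log₁₀(3) = -9.54 dB.

-9.5 dB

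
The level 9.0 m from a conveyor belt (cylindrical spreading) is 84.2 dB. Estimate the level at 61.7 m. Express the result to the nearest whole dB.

Line-source attenuation: ΔL = 10·log₁₀(r₂/r₁) = 10·log₁₀(61.7/9.0) = 8.360 dB.
L₂ = 84.2 − 10·log₁₀(61.7/9.0) = 84.2 − 8.360 = 75.84 dB.

76 dB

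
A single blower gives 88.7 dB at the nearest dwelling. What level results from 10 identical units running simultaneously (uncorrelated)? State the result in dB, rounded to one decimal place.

98.7 dB

L_total = L₁ + 10·log₁₀ N for N identical incoherent sources.
L_total = 88.7 + 10·log₁₀(10) = 88.7 + 10.000 = 98.70 dB.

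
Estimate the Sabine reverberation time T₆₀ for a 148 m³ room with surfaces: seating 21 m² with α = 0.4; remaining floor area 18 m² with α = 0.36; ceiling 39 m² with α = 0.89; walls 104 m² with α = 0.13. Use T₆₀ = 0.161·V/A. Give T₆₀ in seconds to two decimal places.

Summing Sᵢαᵢ: 21·0.4 + 18·0.36 + 39·0.89 + 104·0.13 = 63.11 m².
T₆₀ = 0.161 × 148 / 63.11 = 0.378 s.

0.38 s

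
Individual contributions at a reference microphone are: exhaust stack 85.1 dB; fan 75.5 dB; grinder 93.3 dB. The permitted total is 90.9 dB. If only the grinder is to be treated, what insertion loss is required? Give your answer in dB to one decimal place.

3.9 dB

The untreated sources together contribute 10^(85.1/10) + 10^(75.5/10) = 3.591e+08, i.e. 85.55 dB.
To meet 90.9 dB overall, the treated grinder may contribute at most 10^(90.9/10) − 3.591e+08 = 8.712e+08, i.e. 89.40 dB.
So the grinder must be reduced from 93.3 to 89.40 dB: IL = 3.90 dB.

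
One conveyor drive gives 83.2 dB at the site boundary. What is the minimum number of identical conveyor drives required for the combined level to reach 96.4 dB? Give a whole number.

N identical sources give L₁ + 10·log₁₀ N, so require 10·log₁₀ N ≥ 96.4 − 83.2 = 13.2 dB.
N ≥ 10^(13.2/10) = 20.893, so N = 21.

21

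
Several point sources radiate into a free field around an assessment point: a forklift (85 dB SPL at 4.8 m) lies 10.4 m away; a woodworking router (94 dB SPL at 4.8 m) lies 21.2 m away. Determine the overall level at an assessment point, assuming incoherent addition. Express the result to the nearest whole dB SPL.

Propagate each source to the receiver with L = L_ref − 20·log₁₀(r/r_ref), then add intensities.
forklift: 85 − 20·log₁₀(10.4/4.8) = 85 − 6.72 = 78.28 dB SPL.
woodworking router: 94 − 20·log₁₀(21.2/4.8) = 94 − 12.90 = 81.10 dB SPL.
Σ 10^(L/10) = 1.961e+08 → L_total = 10·log₁₀(1.961e+08) = 82.93 dB SPL.

83 dB SPL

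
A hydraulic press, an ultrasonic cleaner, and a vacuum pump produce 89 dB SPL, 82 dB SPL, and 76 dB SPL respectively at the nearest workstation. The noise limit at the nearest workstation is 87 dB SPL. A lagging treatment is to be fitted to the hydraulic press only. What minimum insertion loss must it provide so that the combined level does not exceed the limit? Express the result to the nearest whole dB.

4 dB

Fixed contribution from the other sources: Σ 10^(L/10) = 10^(82/10) + 10^(76/10) = 1.983e+08 (82.97 dB SPL).
The limit corresponds to 10^(87/10) = 5.012e+08; subtracting the fixed part leaves 3.029e+08 for the hydraulic press, i.e. 84.81 dB SPL.
Required insertion loss = 89 − 84.81 = 4.19 dB.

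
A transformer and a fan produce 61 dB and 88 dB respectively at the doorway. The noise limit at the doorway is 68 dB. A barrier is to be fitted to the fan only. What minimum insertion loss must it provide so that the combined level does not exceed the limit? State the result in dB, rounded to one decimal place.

21.0 dB

Everything except the fan sums to 10^(61/10) = 1.259e+06 in linear terms, 61.00 dB.
To meet 68 dB overall, the treated fan may contribute at most 10^(68/10) − 1.259e+06 = 5.051e+06, i.e. 67.03 dB.
So the fan must be reduced from 88 to 67.03 dB: IL = 20.97 dB.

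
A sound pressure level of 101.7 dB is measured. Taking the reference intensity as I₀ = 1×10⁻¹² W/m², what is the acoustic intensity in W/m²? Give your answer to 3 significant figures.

0.0148 W/m²

I = I₀·10^(L/10) = 10⁻¹² × 10^(101.7/10) = 10^(-1.830).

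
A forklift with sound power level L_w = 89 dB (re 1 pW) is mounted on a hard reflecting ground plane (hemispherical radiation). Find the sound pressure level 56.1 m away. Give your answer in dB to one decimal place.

L_p = L_w − 10·log₁₀(2π·r²) with r = 56.1 m.
2π·r² = 1.977e+04 m², 10·log₁₀ of that is 42.961 dB.
L_p = 89 − 42.961 = 46.04 dB.

46.0 dB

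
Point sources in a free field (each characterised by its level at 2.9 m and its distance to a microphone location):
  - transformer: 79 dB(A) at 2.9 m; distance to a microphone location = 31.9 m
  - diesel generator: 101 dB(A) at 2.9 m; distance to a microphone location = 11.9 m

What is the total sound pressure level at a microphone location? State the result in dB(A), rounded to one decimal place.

88.7 dB(A)

Propagate each source to the receiver with L = L_ref − 20·log₁₀(r/r_ref), then add intensities.
transformer: 79 − 20·log₁₀(31.9/2.9) = 79 − 20.83 = 58.17 dB(A).
diesel generator: 101 − 20·log₁₀(11.9/2.9) = 101 − 12.26 = 88.74 dB(A).
Σ 10^(L/10) = 7.483e+08 → L_total = 10·log₁₀(7.483e+08) = 88.74 dB(A).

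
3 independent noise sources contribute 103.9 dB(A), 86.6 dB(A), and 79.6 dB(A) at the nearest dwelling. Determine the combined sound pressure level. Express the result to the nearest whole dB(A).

For uncorrelated sources the intensities add, so convert each level to linear form, sum, and take 10·log₁₀ of the total.
Σ 10^(L/10) = 10^(103.9/10) + 10^(86.6/10) + 10^(79.6/10) = 2.510e+10.
L_total = 10·log₁₀(2.510e+10) = 104.00 dB(A).

104 dB(A)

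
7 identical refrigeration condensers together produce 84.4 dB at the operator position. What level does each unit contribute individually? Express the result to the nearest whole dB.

76 dB

Dividing the total intensity by 7 lowers the level by 10·log₁₀ 7 = 8.451 dB: L₁ = 84.4 − 8.451.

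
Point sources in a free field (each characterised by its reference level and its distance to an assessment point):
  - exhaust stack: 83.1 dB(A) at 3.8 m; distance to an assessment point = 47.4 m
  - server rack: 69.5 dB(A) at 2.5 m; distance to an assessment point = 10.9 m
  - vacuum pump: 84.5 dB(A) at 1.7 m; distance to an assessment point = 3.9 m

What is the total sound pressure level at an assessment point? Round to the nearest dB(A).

77 dB(A)

Propagate each source to the receiver with L = L_ref − 20·log₁₀(r/r_ref), then add intensities.
exhaust stack: 83.1 − 20·log₁₀(47.4/3.8) = 83.1 − 21.92 = 61.18 dB(A).
server rack: 69.5 − 20·log₁₀(10.9/2.5) = 69.5 − 12.79 = 56.71 dB(A).
vacuum pump: 84.5 − 20·log₁₀(3.9/1.7) = 84.5 − 7.21 = 77.29 dB(A).
Σ 10^(L/10) = 5.533e+07 → L_total = 10·log₁₀(5.533e+07) = 77.43 dB(A).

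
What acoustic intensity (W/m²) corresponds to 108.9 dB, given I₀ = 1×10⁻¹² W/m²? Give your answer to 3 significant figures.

0.0776 W/m²

I = I₀·10^(L/10) = 10⁻¹² × 10^(108.9/10) = 10^(-1.110).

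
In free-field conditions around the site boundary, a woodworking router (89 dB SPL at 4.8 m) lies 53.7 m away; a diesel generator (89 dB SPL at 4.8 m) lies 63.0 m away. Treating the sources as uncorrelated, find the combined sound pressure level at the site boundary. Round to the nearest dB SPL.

Apply inverse-square spreading to bring every level to the receiver, then sum 10^(L/10).
woodworking router: 89 − 20·log₁₀(53.7/4.8) = 89 − 20.97 = 68.03 dB SPL.
diesel generator: 89 − 20·log₁₀(63.0/4.8) = 89 − 22.36 = 66.64 dB SPL.
Σ 10^(L/10) = 1.096e+07 → L_total = 10·log₁₀(1.096e+07) = 70.40 dB SPL.

70 dB SPL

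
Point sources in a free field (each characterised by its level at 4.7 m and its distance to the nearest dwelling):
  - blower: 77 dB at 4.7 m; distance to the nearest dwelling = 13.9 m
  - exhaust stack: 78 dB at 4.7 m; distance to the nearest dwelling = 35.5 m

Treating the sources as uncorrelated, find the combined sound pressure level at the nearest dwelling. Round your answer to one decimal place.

68.3 dB

Apply inverse-square spreading to bring every level to the receiver, then sum 10^(L/10).
blower: 77 − 20·log₁₀(13.9/4.7) = 77 − 9.42 = 67.58 dB.
exhaust stack: 78 − 20·log₁₀(35.5/4.7) = 78 − 17.56 = 60.44 dB.
Σ 10^(L/10) = 6.836e+06 → L_total = 10·log₁₀(6.836e+06) = 68.35 dB.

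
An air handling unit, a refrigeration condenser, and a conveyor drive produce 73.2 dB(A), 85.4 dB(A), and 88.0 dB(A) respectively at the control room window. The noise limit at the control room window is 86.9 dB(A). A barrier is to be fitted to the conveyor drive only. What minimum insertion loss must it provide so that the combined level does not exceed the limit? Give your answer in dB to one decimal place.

The untreated sources together contribute 10^(73.2/10) + 10^(85.4/10) = 3.676e+08, i.e. 85.65 dB(A).
The limit corresponds to 10^(86.9/10) = 4.898e+08; subtracting the fixed part leaves 1.221e+08 for the conveyor drive, i.e. 80.87 dB(A).
Required insertion loss = 88.0 − 80.87 = 7.13 dB.

7.1 dB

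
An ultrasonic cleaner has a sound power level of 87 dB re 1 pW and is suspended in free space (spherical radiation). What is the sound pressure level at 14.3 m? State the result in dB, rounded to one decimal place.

52.9 dB

L_p = L_w − 10·log₁₀(4π·r²) with r = 14.3 m.
4π·r² = 2570 m², 10·log₁₀ of that is 34.099 dB.
L_p = 87 − 34.099 = 52.90 dB.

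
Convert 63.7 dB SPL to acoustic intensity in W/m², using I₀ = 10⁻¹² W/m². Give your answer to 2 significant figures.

2.3e-06 W/m²

I/I₀ = 10^(63.7/10) = 2.344e+06, so I = 2.344e+06 × 10⁻¹² W/m².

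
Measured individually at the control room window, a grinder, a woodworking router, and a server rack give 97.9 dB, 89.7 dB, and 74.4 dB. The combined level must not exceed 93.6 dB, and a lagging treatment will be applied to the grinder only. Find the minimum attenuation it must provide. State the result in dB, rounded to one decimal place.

6.7 dB

The untreated sources together contribute 10^(89.7/10) + 10^(74.4/10) = 9.608e+08, i.e. 89.83 dB.
The limit corresponds to 10^(93.6/10) = 2.291e+09; subtracting the fixed part leaves 1.330e+09 for the grinder, i.e. 91.24 dB.
Required insertion loss = 97.9 − 91.24 = 6.66 dB.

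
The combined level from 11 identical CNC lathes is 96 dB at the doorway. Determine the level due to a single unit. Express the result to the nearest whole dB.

86 dB

Dividing the total intensity by 11 lowers the level by 10·log₁₀ 11 = 10.414 dB: L₁ = 96 − 10.414.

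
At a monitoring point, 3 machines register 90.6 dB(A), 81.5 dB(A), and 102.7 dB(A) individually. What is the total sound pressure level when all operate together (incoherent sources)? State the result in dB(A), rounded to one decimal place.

103.0 dB(A)

Incoherent sources combine by intensity addition: L_total = 10·log₁₀(Σ 10^(L_i/10)).
Σ 10^(L/10) = 10^(90.6/10) + 10^(81.5/10) + 10^(102.7/10) = 1.991e+10.
L_total = 10·log₁₀(1.991e+10) = 102.99 dB(A).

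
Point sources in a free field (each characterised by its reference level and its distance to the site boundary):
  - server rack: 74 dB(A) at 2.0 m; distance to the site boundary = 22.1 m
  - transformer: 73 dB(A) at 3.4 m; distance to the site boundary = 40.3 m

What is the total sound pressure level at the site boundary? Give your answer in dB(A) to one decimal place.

55.4 dB(A)

Propagate each source to the receiver with L = L_ref − 20·log₁₀(r/r_ref), then add intensities.
server rack: 74 − 20·log₁₀(22.1/2.0) = 74 − 20.87 = 53.13 dB(A).
transformer: 73 − 20·log₁₀(40.3/3.4) = 73 − 21.48 = 51.52 dB(A).
Σ 10^(L/10) = 3.477e+05 → L_total = 10·log₁₀(3.477e+05) = 55.41 dB(A).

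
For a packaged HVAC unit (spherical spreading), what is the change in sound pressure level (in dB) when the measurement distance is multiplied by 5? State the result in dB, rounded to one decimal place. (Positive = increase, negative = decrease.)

With spherical spreading the level changes by −20·log₁₀(r₂/r₁).
ΔL = −20·log₁₀(5) = -13.98 dB.

-14.0 dB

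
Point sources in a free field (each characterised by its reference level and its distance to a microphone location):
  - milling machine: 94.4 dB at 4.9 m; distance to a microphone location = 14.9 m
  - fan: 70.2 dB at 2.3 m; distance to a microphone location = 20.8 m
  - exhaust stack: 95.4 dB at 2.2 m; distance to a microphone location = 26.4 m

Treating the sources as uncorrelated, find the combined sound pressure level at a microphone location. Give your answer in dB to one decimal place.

85.1 dB

Propagate each source to the receiver with L = L_ref − 20·log₁₀(r/r_ref), then add intensities.
milling machine: 94.4 − 20·log₁₀(14.9/4.9) = 94.4 − 9.66 = 84.74 dB.
fan: 70.2 − 20·log₁₀(20.8/2.3) = 70.2 − 19.13 = 51.07 dB.
exhaust stack: 95.4 − 20·log₁₀(26.4/2.2) = 95.4 − 21.58 = 73.82 dB.
Σ 10^(L/10) = 3.221e+08 → L_total = 10·log₁₀(3.221e+08) = 85.08 dB.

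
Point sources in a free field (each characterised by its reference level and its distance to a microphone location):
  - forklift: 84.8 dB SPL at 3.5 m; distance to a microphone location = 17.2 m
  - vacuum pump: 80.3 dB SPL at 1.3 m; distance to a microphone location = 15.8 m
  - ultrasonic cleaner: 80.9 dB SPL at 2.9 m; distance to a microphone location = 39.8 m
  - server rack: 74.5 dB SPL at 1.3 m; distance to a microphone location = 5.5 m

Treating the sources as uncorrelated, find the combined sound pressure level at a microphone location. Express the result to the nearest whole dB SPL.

First find each source's level at the receiver (point-source: −20·log₁₀(r/r_ref)), then combine on an intensity basis.
forklift: 84.8 − 20·log₁₀(17.2/3.5) = 84.8 − 13.83 = 70.97 dB SPL.
vacuum pump: 80.3 − 20·log₁₀(15.8/1.3) = 80.3 − 21.69 = 58.61 dB SPL.
ultrasonic cleaner: 80.9 − 20·log₁₀(39.8/2.9) = 80.9 − 22.75 = 58.15 dB SPL.
server rack: 74.5 − 20·log₁₀(5.5/1.3) = 74.5 − 12.53 = 61.97 dB SPL.
Σ 10^(L/10) = 1.546e+07 → L_total = 10·log₁₀(1.546e+07) = 71.89 dB SPL.

72 dB SPL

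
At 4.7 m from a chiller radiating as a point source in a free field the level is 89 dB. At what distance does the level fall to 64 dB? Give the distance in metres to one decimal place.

83.6 m

For a point source L₁ − L₂ = 20·log₁₀(r₂/r₁), so r₂ = r₁·10^((L₁−L₂)/20).
r₂ = 4.7·10^((89−64)/20) = 4.7·10^(25.0/20) = 83.58 m.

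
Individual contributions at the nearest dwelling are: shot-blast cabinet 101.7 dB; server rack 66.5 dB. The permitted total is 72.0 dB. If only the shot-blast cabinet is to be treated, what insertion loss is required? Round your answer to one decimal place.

31.1 dB

The untreated sources together contribute 10^(66.5/10) = 4.467e+06, i.e. 66.50 dB.
To meet 72.0 dB overall, the treated shot-blast cabinet may contribute at most 10^(72.0/10) − 4.467e+06 = 1.138e+07, i.e. 70.56 dB.
So the shot-blast cabinet must be reduced from 101.7 to 70.56 dB: IL = 31.14 dB.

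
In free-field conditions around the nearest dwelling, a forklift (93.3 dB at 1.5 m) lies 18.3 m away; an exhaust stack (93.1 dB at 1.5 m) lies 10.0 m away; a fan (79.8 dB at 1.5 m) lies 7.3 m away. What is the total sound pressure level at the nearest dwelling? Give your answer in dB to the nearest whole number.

First find each source's level at the receiver (point-source: −20·log₁₀(r/r_ref)), then combine on an intensity basis.
forklift: 93.3 − 20·log₁₀(18.3/1.5) = 93.3 − 21.73 = 71.57 dB.
exhaust stack: 93.1 − 20·log₁₀(10.0/1.5) = 93.1 − 16.48 = 76.62 dB.
fan: 79.8 − 20·log₁₀(7.3/1.5) = 79.8 − 13.74 = 66.06 dB.
Σ 10^(L/10) = 6.434e+07 → L_total = 10·log₁₀(6.434e+07) = 78.08 dB.

78 dB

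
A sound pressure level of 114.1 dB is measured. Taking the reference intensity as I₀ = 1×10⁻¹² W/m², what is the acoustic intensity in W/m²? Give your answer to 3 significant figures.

L = 10·log₁₀(I/I₀) ⇒ I = I₀·10^(L/10) = 10⁻¹² × 10^11.41.

0.257 W/m²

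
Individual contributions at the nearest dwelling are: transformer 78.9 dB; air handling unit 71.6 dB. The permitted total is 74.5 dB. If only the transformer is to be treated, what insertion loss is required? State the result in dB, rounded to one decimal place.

7.5 dB

Everything except the transformer sums to 10^(71.6/10) = 1.445e+07 in linear terms, 71.60 dB.
The limit corresponds to 10^(74.5/10) = 2.818e+07; subtracting the fixed part leaves 1.373e+07 for the transformer, i.e. 71.38 dB.
So the transformer must be reduced from 78.9 to 71.38 dB: IL = 7.52 dB.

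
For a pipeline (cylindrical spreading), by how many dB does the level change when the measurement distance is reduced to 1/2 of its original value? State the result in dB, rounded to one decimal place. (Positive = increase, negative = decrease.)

+3.0 dB

With cylindrical spreading the level changes by −10·log₁₀(r₂/r₁).
ΔL = −10·log₁₀(0.5) = +3.01 dB.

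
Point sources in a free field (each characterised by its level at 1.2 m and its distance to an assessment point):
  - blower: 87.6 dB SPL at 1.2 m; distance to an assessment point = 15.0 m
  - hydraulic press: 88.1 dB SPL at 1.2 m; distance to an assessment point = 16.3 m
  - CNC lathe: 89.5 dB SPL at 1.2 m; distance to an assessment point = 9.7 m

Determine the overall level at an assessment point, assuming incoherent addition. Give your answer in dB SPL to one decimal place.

First find each source's level at the receiver (point-source: −20·log₁₀(r/r_ref)), then combine on an intensity basis.
blower: 87.6 − 20·log₁₀(15.0/1.2) = 87.6 − 21.94 = 65.66 dB SPL.
hydraulic press: 88.1 − 20·log₁₀(16.3/1.2) = 88.1 − 22.66 = 65.44 dB SPL.
CNC lathe: 89.5 − 20·log₁₀(9.7/1.2) = 89.5 − 18.15 = 71.35 dB SPL.
Σ 10^(L/10) = 2.082e+07 → L_total = 10·log₁₀(2.082e+07) = 73.19 dB SPL.

73.2 dB SPL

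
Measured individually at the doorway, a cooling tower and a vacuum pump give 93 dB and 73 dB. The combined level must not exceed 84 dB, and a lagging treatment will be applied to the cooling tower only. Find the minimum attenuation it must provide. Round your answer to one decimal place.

9.4 dB

The untreated sources together contribute 10^(73/10) = 1.995e+07, i.e. 73.00 dB.
The limit corresponds to 10^(84/10) = 2.512e+08; subtracting the fixed part leaves 2.312e+08 for the cooling tower, i.e. 83.64 dB.
So the cooling tower must be reduced from 93 to 83.64 dB: IL = 9.36 dB.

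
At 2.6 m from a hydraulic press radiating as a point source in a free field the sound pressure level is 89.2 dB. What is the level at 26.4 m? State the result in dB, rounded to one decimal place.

69.1 dB

Point-source attenuation: ΔL = 20·log₁₀(r₂/r₁) = 20·log₁₀(26.4/2.6) = 20.133 dB.
L₂ = 89.2 − 20·log₁₀(26.4/2.6) = 89.2 − 20.133 = 69.07 dB.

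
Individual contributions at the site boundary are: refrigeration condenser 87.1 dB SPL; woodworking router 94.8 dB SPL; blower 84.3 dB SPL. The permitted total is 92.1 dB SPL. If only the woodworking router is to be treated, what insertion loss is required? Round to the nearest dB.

6 dB

Everything except the woodworking router sums to 10^(87.1/10) + 10^(84.3/10) = 7.820e+08 in linear terms, 88.93 dB SPL.
The limit corresponds to 10^(92.1/10) = 1.622e+09; subtracting the fixed part leaves 8.398e+08 for the woodworking router, i.e. 89.24 dB SPL.
Required insertion loss = 94.8 − 89.24 = 5.56 dB.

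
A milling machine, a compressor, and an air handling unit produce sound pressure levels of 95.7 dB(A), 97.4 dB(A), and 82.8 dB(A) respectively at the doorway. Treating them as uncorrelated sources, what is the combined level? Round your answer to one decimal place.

Incoherent sources combine by intensity addition: L_total = 10·log₁₀(Σ 10^(L_i/10)).
Σ 10^(L/10) = 10^(95.7/10) + 10^(97.4/10) + 10^(82.8/10) = 9.401e+09.
L_total = 10·log₁₀(9.401e+09) = 99.73 dB(A).

99.7 dB(A)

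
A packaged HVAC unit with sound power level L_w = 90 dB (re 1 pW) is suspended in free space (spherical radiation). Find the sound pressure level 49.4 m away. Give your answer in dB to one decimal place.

45.1 dB

The power spreads over a sphere of area 4π·r², so L_p = L_w − 10·log₁₀(4π·r²).
4π·r² = 3.067e+04 m², 10·log₁₀ of that is 44.867 dB.
L_p = 90 − 44.867 = 45.13 dB.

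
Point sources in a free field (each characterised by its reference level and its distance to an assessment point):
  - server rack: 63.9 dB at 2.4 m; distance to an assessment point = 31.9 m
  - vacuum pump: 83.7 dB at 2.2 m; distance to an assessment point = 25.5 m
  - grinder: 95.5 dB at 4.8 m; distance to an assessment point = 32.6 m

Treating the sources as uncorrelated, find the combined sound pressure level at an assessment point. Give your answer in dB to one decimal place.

79.0 dB

Propagate each source to the receiver with L = L_ref − 20·log₁₀(r/r_ref), then add intensities.
server rack: 63.9 − 20·log₁₀(31.9/2.4) = 63.9 − 22.47 = 41.43 dB.
vacuum pump: 83.7 − 20·log₁₀(25.5/2.2) = 83.7 − 21.28 = 62.42 dB.
grinder: 95.5 − 20·log₁₀(32.6/4.8) = 95.5 − 16.64 = 78.86 dB.
Σ 10^(L/10) = 7.868e+07 → L_total = 10·log₁₀(7.868e+07) = 78.96 dB.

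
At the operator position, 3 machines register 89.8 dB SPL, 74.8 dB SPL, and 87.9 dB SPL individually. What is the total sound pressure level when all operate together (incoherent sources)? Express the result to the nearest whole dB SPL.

92 dB SPL

Incoherent sources combine by intensity addition: L_total = 10·log₁₀(Σ 10^(L_i/10)).
Σ 10^(L/10) = 10^(89.8/10) + 10^(74.8/10) + 10^(87.9/10) = 1.602e+09.
L_total = 10·log₁₀(1.602e+09) = 92.05 dB SPL.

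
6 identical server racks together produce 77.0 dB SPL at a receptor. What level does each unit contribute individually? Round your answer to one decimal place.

69.2 dB SPL

For N identical incoherent sources L_total = L₁ + 10·log₁₀ N, so L₁ = 77.0 − 10·log₁₀(6) = 77.0 − 7.782.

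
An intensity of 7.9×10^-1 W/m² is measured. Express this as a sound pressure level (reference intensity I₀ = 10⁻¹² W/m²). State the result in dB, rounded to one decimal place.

119.0 dB

Dividing by I₀ shifts the exponent by 12: I/I₀ = 7.9×10^11.
L = 10·(0.8976 + 11) = 118.98 dB.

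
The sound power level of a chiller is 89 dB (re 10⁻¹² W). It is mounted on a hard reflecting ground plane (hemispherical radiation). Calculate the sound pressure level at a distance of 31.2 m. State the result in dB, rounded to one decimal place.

51.1 dB

The power spreads over a hemisphere of area 2π·r², so L_p = L_w − 10·log₁₀(2π·r²).
2π·r² = 6116 m², 10·log₁₀ of that is 37.865 dB.
L_p = 89 − 37.865 = 51.14 dB.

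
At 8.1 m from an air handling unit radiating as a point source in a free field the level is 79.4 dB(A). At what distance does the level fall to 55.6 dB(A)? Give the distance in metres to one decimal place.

Point-source spreading drops the level by 20·log₁₀(r₂/r₁); inverting, r₂/r₁ = 10^(ΔL/20).
r₂ = 8.1·10^((79.4−55.6)/20) = 8.1·10^(23.8/20) = 125.45 m.

125.5 m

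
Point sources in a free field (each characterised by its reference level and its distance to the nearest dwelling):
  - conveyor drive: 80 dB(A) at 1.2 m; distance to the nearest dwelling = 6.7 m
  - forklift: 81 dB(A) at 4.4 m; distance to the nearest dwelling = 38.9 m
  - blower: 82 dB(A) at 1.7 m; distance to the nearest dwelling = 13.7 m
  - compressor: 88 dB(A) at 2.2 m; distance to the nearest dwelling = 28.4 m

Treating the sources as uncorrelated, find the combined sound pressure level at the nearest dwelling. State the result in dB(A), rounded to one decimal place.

70.4 dB(A)

Apply inverse-square spreading to bring every level to the receiver, then sum 10^(L/10).
conveyor drive: 80 − 20·log₁₀(6.7/1.2) = 80 − 14.94 = 65.06 dB(A).
forklift: 81 − 20·log₁₀(38.9/4.4) = 81 − 18.93 = 62.07 dB(A).
blower: 82 − 20·log₁₀(13.7/1.7) = 82 − 18.13 = 63.87 dB(A).
compressor: 88 − 20·log₁₀(28.4/2.2) = 88 − 22.22 = 65.78 dB(A).
Σ 10^(L/10) = 1.105e+07 → L_total = 10·log₁₀(1.105e+07) = 70.43 dB(A).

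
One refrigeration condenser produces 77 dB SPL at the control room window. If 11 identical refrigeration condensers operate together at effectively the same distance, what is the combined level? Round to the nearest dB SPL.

87 dB SPL

With 11 equal, uncorrelated contributions the intensity is 11× that of one unit, giving a rise of 10·log₁₀ 11.
L_total = 77 + 10·log₁₀(11) = 77 + 10.414 = 87.41 dB SPL.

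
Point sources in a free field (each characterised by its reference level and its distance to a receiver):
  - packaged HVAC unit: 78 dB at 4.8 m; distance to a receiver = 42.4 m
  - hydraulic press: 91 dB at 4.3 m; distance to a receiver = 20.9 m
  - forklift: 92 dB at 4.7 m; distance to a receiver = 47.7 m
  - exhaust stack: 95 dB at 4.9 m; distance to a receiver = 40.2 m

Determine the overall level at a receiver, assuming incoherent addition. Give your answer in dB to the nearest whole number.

Propagate each source to the receiver with L = L_ref − 20·log₁₀(r/r_ref), then add intensities.
packaged HVAC unit: 78 − 20·log₁₀(42.4/4.8) = 78 − 18.92 = 59.08 dB.
hydraulic press: 91 − 20·log₁₀(20.9/4.3) = 91 − 13.73 = 77.27 dB.
forklift: 92 − 20·log₁₀(47.7/4.7) = 92 − 20.13 = 71.87 dB.
exhaust stack: 95 − 20·log₁₀(40.2/4.9) = 95 − 18.28 = 76.72 dB.
Σ 10^(L/10) = 1.165e+08 → L_total = 10·log₁₀(1.165e+08) = 80.66 dB.

81 dB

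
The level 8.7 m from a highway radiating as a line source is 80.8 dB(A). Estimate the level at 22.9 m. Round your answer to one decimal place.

Line-source attenuation: ΔL = 10·log₁₀(r₂/r₁) = 10·log₁₀(22.9/8.7) = 4.203 dB.
L₂ = 80.8 − 10·log₁₀(22.9/8.7) = 80.8 − 4.203 = 76.60 dB(A).

76.6 dB(A)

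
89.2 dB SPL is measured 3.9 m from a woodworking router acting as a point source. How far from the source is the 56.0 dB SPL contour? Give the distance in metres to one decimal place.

178.3 m

Point-source spreading drops the level by 20·log₁₀(r₂/r₁); inverting, r₂/r₁ = 10^(ΔL/20).
r₂ = 3.9·10^((89.2−56.0)/20) = 3.9·10^(33.2/20) = 178.26 m.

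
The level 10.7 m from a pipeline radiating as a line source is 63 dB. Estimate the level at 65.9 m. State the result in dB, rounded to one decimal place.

Line-source attenuation: ΔL = 10·log₁₀(r₂/r₁) = 10·log₁₀(65.9/10.7) = 7.895 dB.
L₂ = 63 − 10·log₁₀(65.9/10.7) = 63 − 7.895 = 55.10 dB.

55.1 dB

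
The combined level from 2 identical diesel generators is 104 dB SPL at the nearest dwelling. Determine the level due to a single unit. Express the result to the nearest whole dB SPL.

101 dB SPL

2 equal contributions raise the level by 10·log₁₀ 2 = 3.010 dB, so each unit alone gives 104 − 3.010.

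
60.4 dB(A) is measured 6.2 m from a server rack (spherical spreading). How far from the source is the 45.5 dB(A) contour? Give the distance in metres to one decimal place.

Point-source spreading drops the level by 20·log₁₀(r₂/r₁); inverting, r₂/r₁ = 10^(ΔL/20).
r₂ = 6.2·10^((60.4−45.5)/20) = 6.2·10^(14.9/20) = 34.47 m.

34.5 m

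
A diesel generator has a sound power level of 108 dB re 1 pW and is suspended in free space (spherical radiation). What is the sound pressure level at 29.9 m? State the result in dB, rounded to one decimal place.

L_p = L_w − 10·log₁₀(4π·r²) with r = 29.9 m.
4π·r² = 1.123e+04 m², 10·log₁₀ of that is 40.506 dB.
L_p = 108 − 40.506 = 67.49 dB.

67.5 dB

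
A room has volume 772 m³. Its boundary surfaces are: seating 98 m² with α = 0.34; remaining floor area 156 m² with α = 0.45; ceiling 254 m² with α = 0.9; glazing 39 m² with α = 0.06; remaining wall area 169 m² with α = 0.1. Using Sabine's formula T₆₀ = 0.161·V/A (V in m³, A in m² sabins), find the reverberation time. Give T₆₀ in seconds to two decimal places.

A = Σ Sᵢαᵢ = 98·0.34 + 156·0.45 + 254·0.9 + 39·0.06 + 169·0.1 = 351.36 m².
T₆₀ = 0.161·V/A = 0.161·772/351.36 = 0.354 s.

0.35 s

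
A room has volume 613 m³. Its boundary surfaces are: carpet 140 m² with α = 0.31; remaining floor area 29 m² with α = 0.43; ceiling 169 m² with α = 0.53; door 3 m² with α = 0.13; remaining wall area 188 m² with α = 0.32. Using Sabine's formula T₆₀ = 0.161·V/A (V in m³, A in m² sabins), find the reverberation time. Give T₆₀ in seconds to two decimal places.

0.48 s

Summing Sᵢαᵢ: 140·0.31 + 29·0.43 + 169·0.53 + 3·0.13 + 188·0.32 = 205.99 m².
T₆₀ = 0.161 × 613 / 205.99 = 0.479 s.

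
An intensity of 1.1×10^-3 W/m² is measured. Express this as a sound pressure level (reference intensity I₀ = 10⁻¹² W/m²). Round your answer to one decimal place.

I/I₀ = 1.1×10^-3/10⁻¹² = 1.1×10^9, and L = 10·log₁₀(I/I₀).
L = 10·(0.0414 + 9) = 90.41 dB.

90.4 dB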